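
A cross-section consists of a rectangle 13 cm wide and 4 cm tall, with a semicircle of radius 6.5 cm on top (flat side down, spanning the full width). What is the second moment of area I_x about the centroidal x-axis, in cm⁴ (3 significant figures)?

I_x ≈ 925 cm⁴

Split into non-overlapping primitives; take the origin at the lower-left of the bounding box.
Rectangular body: 13 × 4, A = 52 cm², y = 2 cm, Ī = 69.333 cm⁴.
Semicircular cap: semicircle r = 6.5, A = 66.366 cm², y = 6.7587 cm, Ī = 195.92 cm⁴.
Centroid: ȳ = ΣA·y / ΣA = 4.6681 cm.
Transfer each piece to the centroidal x-axis using Ī + A·d² with d = y − 4.6681:
  rectangular body: d = -2.6681 cm → contributes +439.52 cm⁴
  semicircular cap: d = 2.0906 cm → contributes +485.97 cm⁴
Total I = 925.49 cm⁴.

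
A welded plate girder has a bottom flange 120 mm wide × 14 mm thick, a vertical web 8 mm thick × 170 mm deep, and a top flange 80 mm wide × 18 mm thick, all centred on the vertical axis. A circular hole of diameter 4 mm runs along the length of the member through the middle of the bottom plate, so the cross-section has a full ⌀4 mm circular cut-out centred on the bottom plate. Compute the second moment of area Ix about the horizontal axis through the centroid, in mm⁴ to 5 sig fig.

Decompose the section into non-overlapping parts with the origin at the bottom-left of its bounding rectangle.
Bottom plate: 120 × 14, A = 1 680 mm², y = 7 mm, Ī = 27 440 mm⁴.
Web plate: 8 × 170, A = 1 360 mm², y = 99 mm, Ī = 3 275 333 mm⁴.
Top plate: 80 × 18, A = 1 440 mm², y = 193 mm, Ī = 38 880 mm⁴.
Hole (subtracted): ⌀4, A = 12.56637 mm², y = 7 mm, Ī = 12.56637 mm⁴.
Centroid: ȳ = ΣA·y / ΣA = 94.96102 mm.
Transfer each piece to the horizontal axis through the centroid using Ī + A·d² with d = y − 94.96102:
  bottom plate: d = -87.96102 mm → contributes +13 025 836 mm⁴
  web plate: d = 4.038984 mm → contributes +3 297 520 mm⁴
  top plate: d = 98.03898 mm → contributes +13 879 645 mm⁴
  hole: d = -87.96102 mm → contributes −97240.34 mm⁴
Total I = 30 105 760 mm⁴.

Ix ≈ 3.0106 × 10⁷ mm⁴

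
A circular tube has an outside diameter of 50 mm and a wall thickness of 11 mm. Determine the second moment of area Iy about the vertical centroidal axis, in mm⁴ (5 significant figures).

Iy ≈ 2.7662 × 10⁵ mm⁴

Decompose the section into non-overlapping parts with the origin at the bottom-left of its bounding rectangle.
Outer circle: ⌀50, A = 1963.495 mm², x = 25 mm, Ī = 306796.2 mm⁴.
Bore (subtracted): ⌀28, A = 615.7522 mm², x = 25 mm, Ī = 30171.86 mm⁴.
By symmetry the centroid is at mid-width, x̄ = 25 mm.
All pieces are centred on the vertical centroidal axis, so I = ΣĪ (holes subtracted) = 276624.3 mm⁴.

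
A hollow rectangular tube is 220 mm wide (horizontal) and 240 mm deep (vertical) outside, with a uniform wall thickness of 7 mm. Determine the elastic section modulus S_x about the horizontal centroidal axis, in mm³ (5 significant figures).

Break the section into simple shapes (no overlaps), measuring from the bottom-left corner of the bounding box.
Outer rectangle: 220 × 240, A = 52 800 mm², y = 120 mm, Ī = 253 440 000 mm⁴.
Inner void (subtracted): 206 × 226, A = 46 556 mm², y = 120 mm, Ī = 198 157 855 mm⁴.
By symmetry the centroid is at mid-height, ȳ = 120 mm.
All pieces are centred on the horizontal centroidal axis, so I = ΣĪ (holes subtracted) = 55 282 145 mm⁴.
Extreme fibre distance c = 120 mm; S = I/c = 460684.5 mm³.

S_x ≈ 4.6068 × 10⁵ mm³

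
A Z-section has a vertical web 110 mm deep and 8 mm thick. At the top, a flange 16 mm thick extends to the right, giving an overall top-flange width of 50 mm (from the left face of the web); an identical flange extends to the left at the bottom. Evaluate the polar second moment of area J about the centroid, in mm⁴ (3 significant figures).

J ≈ 4.93 × 10⁶ mm⁴

Decompose the section into non-overlapping parts with the origin at the bottom-left of its bounding rectangle.
Web: 8 × 110, A = 880 mm², y = 55 mm, Ī = 887 333 mm⁴.
Top flange (beyond web): 42 × 16, A = 672 mm², y = 102 mm, Ī = 14 336 mm⁴.
Bottom flange (beyond web): 42 × 16, A = 672 mm², y = 8 mm, Ī = 14 336 mm⁴.
Centroid: ȳ = ΣA·y / ΣA = 55 mm.
Transfer each piece to the centroidal x-axis using Ī + A·d² with d = y − 55:
  web: d = 0 mm → contributes +887 333 mm⁴
  top flange (beyond web): d = 47 mm → contributes +1 498 784 mm⁴
  bottom flange (beyond web): d = -47 mm → contributes +1 498 784 mm⁴
Total I = 3 884 901 mm⁴.
For the y-axis: x̄ = 46 mm.
Repeating about the centroidal y-axis gives I_y = 1 042 261 mm⁴.
Polar second moment: J = I_x + I_y = 4 927 163 mm⁴.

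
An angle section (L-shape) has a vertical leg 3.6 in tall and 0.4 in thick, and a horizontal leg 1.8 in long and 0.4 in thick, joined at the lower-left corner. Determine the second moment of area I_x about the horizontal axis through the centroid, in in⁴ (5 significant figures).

I_x ≈ 2.5949 in⁴

Break the section into simple shapes (no overlaps), measuring from the bottom-left corner of the bounding box.
Vertical leg: 0.4 × 3.6, A = 1.44 in², y = 1.8 in, Ī = 1.5552 in⁴.
Horizontal leg (remainder): 1.4 × 0.4, A = 0.56 in², y = 0.2 in, Ī = 0.007466667 in⁴.
Centroid: ȳ = ΣA·y / ΣA = 1.352 in.
Transfer each piece to the horizontal axis through the centroid using Ī + A·d² with d = y − 1.352:
  vertical leg: d = 0.448 in → contributes +1.844214 in⁴
  horizontal leg (remainder): d = -1.152 in → contributes +0.7506449 in⁴
Total I = 2.594859 in⁴.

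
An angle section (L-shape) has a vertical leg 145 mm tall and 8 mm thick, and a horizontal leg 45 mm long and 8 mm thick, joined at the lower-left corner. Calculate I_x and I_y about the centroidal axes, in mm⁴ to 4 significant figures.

I_x ≈ 3.141 × 10⁶ mm⁴, I_y ≈ 1.593 × 10⁵ mm⁴

Split into non-overlapping primitives; take the origin at the lower-left of the bounding box.
Vertical leg: 8 × 145, A = 1 160 mm², y = 72.5 mm, Ī = 2 032 417 mm⁴.
Horizontal leg (remainder): 37 × 8, A = 296 mm², y = 4 mm, Ī = 1578.67 mm⁴.
Centroid: ȳ = ΣA·y / ΣA = 58.5742 mm.
Transfer each piece to the centroidal x-axis using Ī + A·d² with d = y − 58.5742:
  vertical leg: d = 13.9258 mm → contributes +2 257 374 mm⁴
  horizontal leg (remainder): d = -54.5742 mm → contributes +883 168 mm⁴
Total I = 3 140 541 mm⁴.
For the y-axis: x̄ = 8.57418 mm.
Repeating about the centroidal y-axis gives I_y = 159 341 mm⁴.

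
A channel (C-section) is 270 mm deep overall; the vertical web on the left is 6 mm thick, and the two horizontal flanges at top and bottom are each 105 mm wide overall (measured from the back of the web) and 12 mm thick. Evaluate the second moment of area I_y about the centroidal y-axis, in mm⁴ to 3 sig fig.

Treat the section as a set of non-overlapping primitives; coordinates are from the bounding-box lower-left.
Web: 6 × 270, A = 1 620 mm², x = 3 mm, Ī = 4 860 mm⁴.
Top flange (beyond web): 99 × 12, A = 1 188 mm², x = 55.5 mm, Ī = 970 299 mm⁴.
Bottom flange (beyond web): 99 × 12, A = 1 188 mm², x = 55.5 mm, Ī = 970 299 mm⁴.
Centroid: x̄ = ΣA·x / ΣA = 34.216 mm.
Transfer each piece to the centroidal y-axis using Ī + A·d² with d = x − 34.216:
  web: d = -31.216 mm → contributes +1 583 472 mm⁴
  top flange (beyond web): d = 21.284 mm → contributes +1 508 462 mm⁴
  bottom flange (beyond web): d = 21.284 mm → contributes +1 508 462 mm⁴
Total I = 4 600 397 mm⁴.

I_y ≈ 4.60 × 10⁶ mm⁴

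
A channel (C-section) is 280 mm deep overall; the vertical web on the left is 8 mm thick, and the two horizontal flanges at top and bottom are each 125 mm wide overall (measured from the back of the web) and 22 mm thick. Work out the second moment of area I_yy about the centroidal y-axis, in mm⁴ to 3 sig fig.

Decompose the section into non-overlapping parts with the origin at the bottom-left of its bounding rectangle.
Web: 8 × 280, A = 2 240 mm², x = 4 mm, Ī = 11 947 mm⁴.
Top flange (beyond web): 117 × 22, A = 2 574 mm², x = 66.5 mm, Ī = 2 936 291 mm⁴.
Bottom flange (beyond web): 117 × 22, A = 2 574 mm², x = 66.5 mm, Ī = 2 936 291 mm⁴.
Centroid: x̄ = ΣA·x / ΣA = 47.55 mm.
Transfer each piece to the centroidal y-axis using Ī + A·d² with d = x − 47.55:
  web: d = -43.55 mm → contributes +4 260 405 mm⁴
  top flange (beyond web): d = 18.95 mm → contributes +3 860 586 mm⁴
  bottom flange (beyond web): d = 18.95 mm → contributes +3 860 586 mm⁴
Total I = 11 981 577 mm⁴.

I_yy ≈ 1.20 × 10⁷ mm⁴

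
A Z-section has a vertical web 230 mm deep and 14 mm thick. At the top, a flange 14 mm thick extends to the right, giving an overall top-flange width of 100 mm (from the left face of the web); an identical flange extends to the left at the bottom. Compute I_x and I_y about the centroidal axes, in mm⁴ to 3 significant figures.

Break the section into simple shapes (no overlaps), measuring from the bottom-left corner of the bounding box.
Web: 14 × 230, A = 3 220 mm², y = 115 mm, Ī = 14 194 833 mm⁴.
Top flange (beyond web): 86 × 14, A = 1 204 mm², y = 223 mm, Ī = 19 665 mm⁴.
Bottom flange (beyond web): 86 × 14, A = 1 204 mm², y = 7 mm, Ī = 19 665 mm⁴.
Centroid: ȳ = ΣA·y / ΣA = 115 mm.
Transfer each piece to the centroidal x-axis using Ī + A·d² with d = y − 115:
  web: d = 0 mm → contributes +14 194 833 mm⁴
  top flange (beyond web): d = 108 mm → contributes +14 063 121 mm⁴
  bottom flange (beyond web): d = -108 mm → contributes +14 063 121 mm⁴
Total I = 42 321 076 mm⁴.
For the y-axis: x̄ = 93 mm.
Repeating about the centroidal y-axis gives I_y = 7 556 724 mm⁴.

I_x ≈ 4.23 × 10⁷ mm⁴, I_y ≈ 7.56 × 10⁶ mm⁴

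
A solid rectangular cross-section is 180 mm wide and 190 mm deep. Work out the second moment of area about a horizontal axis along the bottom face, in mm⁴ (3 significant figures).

I_base ≈ 4.12 × 10⁸ mm⁴

The section: 180 × 190, A = 34 200 mm², y = 95 mm, Ī = 102 885 000 mm⁴.
Transfer it to the base of the section using Ī + A·d² with d = y − 0:
  the section: d = 95 mm → contributes +411 540 000 mm⁴
Total I = 411 540 000 mm⁴.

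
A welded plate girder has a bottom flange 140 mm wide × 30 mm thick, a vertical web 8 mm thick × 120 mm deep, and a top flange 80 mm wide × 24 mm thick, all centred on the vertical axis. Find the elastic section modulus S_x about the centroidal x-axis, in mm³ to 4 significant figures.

S_x ≈ 2.820 × 10⁵ mm³

Split into non-overlapping primitives; take the origin at the lower-left of the bounding box.
Bottom plate: 140 × 30, A = 4 200 mm², y = 15 mm, Ī = 315 000 mm⁴.
Web plate: 8 × 120, A = 960 mm², y = 90 mm, Ī = 1 152 000 mm⁴.
Top plate: 80 × 24, A = 1 920 mm², y = 162 mm, Ī = 92 160 mm⁴.
Centroid: ȳ = ΣA·y / ΣA = 65.0339 mm.
Transfer each piece to the centroidal x-axis using Ī + A·d² with d = y − 65.0339:
  bottom plate: d = -50.0339 mm → contributes +10 829 242 mm⁴
  web plate: d = 24.9661 mm → contributes +1 750 374 mm⁴
  top plate: d = 96.9661 mm → contributes +18 144 816 mm⁴
Total I = 30 724 432 mm⁴.
Extreme fibre distance c = 108.966 mm; S = I/c = 281 963 mm³.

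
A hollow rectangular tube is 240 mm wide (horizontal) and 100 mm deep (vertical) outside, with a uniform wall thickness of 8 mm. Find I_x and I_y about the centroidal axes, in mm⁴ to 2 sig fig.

Decompose the section into non-overlapping parts with the origin at the bottom-left of its bounding rectangle.
Outer rectangle: 240 × 100, A = 24 000 mm², y = 50 mm, Ī = 20 000 000 mm⁴.
Inner void (subtracted): 224 × 84, A = 18 816 mm², y = 50 mm, Ī = 11 063 808 mm⁴.
By symmetry the centroid is at mid-height, ȳ = 50 mm.
All pieces are centred on the centroidal x-axis, so I = ΣĪ (holes subtracted) = 8 936 192 mm⁴.
Repeating about the centroidal y-axis gives I_y = 36 524 032 mm⁴.

I_x ≈ 8.9 × 10⁶ mm⁴, I_y ≈ 3.7 × 10⁷ mm⁴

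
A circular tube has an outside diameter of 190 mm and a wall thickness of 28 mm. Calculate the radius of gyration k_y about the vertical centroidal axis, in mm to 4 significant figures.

k_y ≈ 58.12 mm

Break the section into simple shapes (no overlaps), measuring from the bottom-left corner of the bounding box.
Outer circle: ⌀190, A = 28352.9 mm², x = 95 mm, Ī = 63 971 171 mm⁴.
Bore (subtracted): ⌀134, A = 14102.6 mm², x = 95 mm, Ī = 15 826 653 mm⁴.
By symmetry the centroid is at mid-width, x̄ = 95 mm.
All pieces are centred on the vertical centroidal axis, so I = ΣĪ (holes subtracted) = 48 144 518 mm⁴.
Radius of gyration: k = √(I/A) = √(48 144 518 / 14250.3) = 58.1249 mm.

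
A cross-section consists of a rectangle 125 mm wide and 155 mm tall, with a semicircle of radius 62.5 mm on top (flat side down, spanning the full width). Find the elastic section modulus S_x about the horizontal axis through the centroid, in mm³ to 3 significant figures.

Break the section into simple shapes (no overlaps), measuring from the bottom-left corner of the bounding box.
Rectangular body: 125 × 155, A = 19 375 mm², y = 77.5 mm, Ī = 38 790 365 mm⁴.
Semicircular cap: semicircle r = 62.5, A = 6135.9 mm², y = 181.53 mm, Ī = 1 674 758 mm⁴.
Centroid: ȳ = ΣA·y / ΣA = 102.52 mm.
Transfer each piece to the horizontal axis through the centroid using Ī + A·d² with d = y − 102.52:
  rectangular body: d = -25.02 mm → contributes +50 919 547 mm⁴
  semicircular cap: d = 79.005 mm → contributes +39 974 277 mm⁴
Total I = 90 893 823 mm⁴.
Extreme fibre distance c = 114.98 mm; S = I/c = 790 522 mm³.

S_x ≈ 7.91 × 10⁵ mm³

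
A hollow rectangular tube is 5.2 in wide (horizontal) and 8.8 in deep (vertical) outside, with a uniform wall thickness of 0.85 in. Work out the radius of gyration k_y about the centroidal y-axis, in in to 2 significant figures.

Split into non-overlapping primitives; take the origin at the lower-left of the bounding box.
Outer rectangle: 5.2 × 8.8, A = 45.76 in², x = 2.6 in, Ī = 103.1 in⁴.
Inner void (subtracted): 3.5 × 7.1, A = 24.85 in², x = 2.6 in, Ī = 25.37 in⁴.
By symmetry the centroid is at mid-width, x̄ = 2.6 in.
All pieces are centred on the centroidal y-axis, so I = ΣĪ (holes subtracted) = 77.74 in⁴.
Radius of gyration: k = √(I/A) = √(77.74 / 20.91) = 1.928 in.

k_y ≈ 1.9 in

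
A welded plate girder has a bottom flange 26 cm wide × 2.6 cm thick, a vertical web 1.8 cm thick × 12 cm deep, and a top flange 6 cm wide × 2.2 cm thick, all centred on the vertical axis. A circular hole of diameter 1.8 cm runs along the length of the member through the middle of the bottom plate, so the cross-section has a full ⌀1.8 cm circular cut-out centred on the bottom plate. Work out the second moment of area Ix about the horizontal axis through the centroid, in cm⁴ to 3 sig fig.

Ix ≈ 2980 cm⁴

Decompose the section into non-overlapping parts with the origin at the bottom-left of its bounding rectangle.
Bottom plate: 26 × 2.6, A = 67.6 cm², y = 1.3 cm, Ī = 38.081 cm⁴.
Web plate: 1.8 × 12, A = 21.6 cm², y = 8.6 cm, Ī = 259.2 cm⁴.
Top plate: 6 × 2.2, A = 13.2 cm², y = 15.7 cm, Ī = 5.324 cm⁴.
Hole (subtracted): ⌀1.8, A = 2.5447 cm², y = 1.3 cm, Ī = 0.5153 cm⁴.
Centroid: ȳ = ΣA·y / ΣA = 4.7826 cm.
Transfer each piece to the horizontal axis through the centroid using Ī + A·d² with d = y − 4.7826:
  bottom plate: d = -3.4826 cm → contributes +857.99 cm⁴
  web plate: d = 3.8174 cm → contributes +573.96 cm⁴
  top plate: d = 10.917 cm → contributes +1578.6 cm⁴
  hole: d = -3.4826 cm → contributes −31.379 cm⁴
Total I = 2979.2 cm⁴.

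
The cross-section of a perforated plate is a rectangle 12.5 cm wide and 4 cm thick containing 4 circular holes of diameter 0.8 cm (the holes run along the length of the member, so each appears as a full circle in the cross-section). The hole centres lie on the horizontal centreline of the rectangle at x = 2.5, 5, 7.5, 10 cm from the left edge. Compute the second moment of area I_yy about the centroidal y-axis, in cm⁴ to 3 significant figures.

Split into non-overlapping primitives; take the origin at the lower-left of the bounding box.
Plate: 12.5 × 4, A = 50 cm², x = 6.25 cm, Ī = 651.04 cm⁴.
Hole 1 (subtracted): ⌀0.8, A = 0.50265 cm², x = 2.5 cm, Ī = 0.020106 cm⁴.
Hole 2 (subtracted): ⌀0.8, A = 0.50265 cm², x = 5 cm, Ī = 0.020106 cm⁴.
Hole 3 (subtracted): ⌀0.8, A = 0.50265 cm², x = 7.5 cm, Ī = 0.020106 cm⁴.
Hole 4 (subtracted): ⌀0.8, A = 0.50265 cm², x = 10 cm, Ī = 0.020106 cm⁴.
By symmetry the centroid is at mid-width, x̄ = 6.25 cm.
Transfer each piece to the centroidal y-axis using Ī + A·d² with d = x − 6.25:
  plate: d = 0 cm → contributes +651.04 cm⁴
  hole 1: d = -3.75 cm → contributes −7.0887 cm⁴
  hole 2: d = -1.25 cm → contributes −0.8055 cm⁴
  hole 3: d = 1.25 cm → contributes −0.8055 cm⁴
  hole 4: d = 3.75 cm → contributes −7.0887 cm⁴
Total I = 635.25 cm⁴.

I_yy ≈ 635 cm⁴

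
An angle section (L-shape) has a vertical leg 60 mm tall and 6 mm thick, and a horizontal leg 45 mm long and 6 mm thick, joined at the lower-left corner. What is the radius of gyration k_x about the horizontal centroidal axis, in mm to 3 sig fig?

k_x ≈ 18.9 mm

Break the section into simple shapes (no overlaps), measuring from the bottom-left corner of the bounding box.
Vertical leg: 6 × 60, A = 360 mm², y = 30 mm, Ī = 108 000 mm⁴.
Horizontal leg (remainder): 39 × 6, A = 234 mm², y = 3 mm, Ī = 702 mm⁴.
Centroid: ȳ = ΣA·y / ΣA = 19.364 mm.
Transfer each piece to the horizontal centroidal axis using Ī + A·d² with d = y − 19.364:
  vertical leg: d = 10.636 mm → contributes +148 728 mm⁴
  horizontal leg (remainder): d = -16.364 mm → contributes +63 360 mm⁴
Total I = 212 087 mm⁴.
Radius of gyration: k = √(I/A) = √(212 087 / 594) = 18.896 mm.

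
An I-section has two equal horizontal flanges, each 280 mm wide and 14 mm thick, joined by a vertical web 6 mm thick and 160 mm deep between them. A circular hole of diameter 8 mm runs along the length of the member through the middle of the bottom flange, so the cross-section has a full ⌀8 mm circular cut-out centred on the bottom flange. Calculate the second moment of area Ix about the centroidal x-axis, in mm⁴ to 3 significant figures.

Ix ≈ 6.11 × 10⁷ mm⁴

Treat the section as a set of non-overlapping primitives; coordinates are from the bounding-box lower-left.
Bottom flange: 280 × 14, A = 3 920 mm², y = 7 mm, Ī = 64 027 mm⁴.
Web: 6 × 160, A = 960 mm², y = 94 mm, Ī = 2 048 000 mm⁴.
Top flange: 280 × 14, A = 3 920 mm², y = 181 mm, Ī = 64 027 mm⁴.
Hole (subtracted): ⌀8, A = 50.265 mm², y = 7 mm, Ī = 201.06 mm⁴.
Centroid: ȳ = ΣA·y / ΣA = 94.5 mm.
Transfer each piece to the centroidal x-axis using Ī + A·d² with d = y − 94.5:
  bottom flange: d = -87.5 mm → contributes +30 076 388 mm⁴
  web: d = -0.4998 mm → contributes +2 048 240 mm⁴
  top flange: d = 86.5 mm → contributes +29 394 584 mm⁴
  hole: d = -87.5 mm → contributes −385 044 mm⁴
Total I = 61 134 167 mm⁴.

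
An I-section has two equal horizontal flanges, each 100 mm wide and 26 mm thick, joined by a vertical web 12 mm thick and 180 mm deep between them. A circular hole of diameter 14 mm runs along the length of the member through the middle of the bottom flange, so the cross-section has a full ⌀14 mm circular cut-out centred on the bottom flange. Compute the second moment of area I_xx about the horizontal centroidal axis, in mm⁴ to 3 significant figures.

Break the section into simple shapes (no overlaps), measuring from the bottom-left corner of the bounding box.
Bottom flange: 100 × 26, A = 2 600 mm², y = 13 mm, Ī = 146 467 mm⁴.
Web: 12 × 180, A = 2 160 mm², y = 116 mm, Ī = 5 832 000 mm⁴.
Top flange: 100 × 26, A = 2 600 mm², y = 219 mm, Ī = 146 467 mm⁴.
Hole (subtracted): ⌀14, A = 153.94 mm², y = 13 mm, Ī = 1885.7 mm⁴.
Centroid: ȳ = ΣA·y / ΣA = 118.2 mm.
Transfer each piece to the horizontal centroidal axis using Ī + A·d² with d = y − 118.2:
  bottom flange: d = -105.2 mm → contributes +28 920 944 mm⁴
  web: d = -2.2003 mm → contributes +5 842 457 mm⁴
  top flange: d = 100.8 mm → contributes +26 563 965 mm⁴
  hole: d = -105.2 mm → contributes −1 705 534 mm⁴
Total I = 59 621 832 mm⁴.

I_xx ≈ 5.96 × 10⁷ mm⁴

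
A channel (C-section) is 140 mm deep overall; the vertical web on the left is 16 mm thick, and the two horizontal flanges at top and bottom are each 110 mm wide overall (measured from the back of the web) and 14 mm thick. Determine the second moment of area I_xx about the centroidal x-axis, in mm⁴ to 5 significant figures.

Break the section into simple shapes (no overlaps), measuring from the bottom-left corner of the bounding box.
Web: 16 × 140, A = 2 240 mm², y = 70 mm, Ī = 3 658 667 mm⁴.
Top flange (beyond web): 94 × 14, A = 1 316 mm², y = 133 mm, Ī = 21494.67 mm⁴.
Bottom flange (beyond web): 94 × 14, A = 1 316 mm², y = 7 mm, Ī = 21494.67 mm⁴.
By symmetry the centroid is at mid-height, ȳ = 70 mm.
Transfer each piece to the centroidal x-axis using Ī + A·d² with d = y − 70:
  web: d = 0 mm → contributes +3 658 667 mm⁴
  top flange (beyond web): d = 63 mm → contributes +5 244 699 mm⁴
  bottom flange (beyond web): d = -63 mm → contributes +5 244 699 mm⁴
Total I = 14 148 064 mm⁴.

I_xx ≈ 1.4148 × 10⁷ mm⁴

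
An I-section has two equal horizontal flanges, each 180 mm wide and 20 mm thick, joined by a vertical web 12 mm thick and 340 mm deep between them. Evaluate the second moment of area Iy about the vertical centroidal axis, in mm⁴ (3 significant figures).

Iy ≈ 1.95 × 10⁷ mm⁴

Break the section into simple shapes (no overlaps), measuring from the bottom-left corner of the bounding box.
Bottom flange: 180 × 20, A = 3 600 mm², x = 90 mm, Ī = 9 720 000 mm⁴.
Web: 12 × 340, A = 4 080 mm², x = 90 mm, Ī = 48 960 mm⁴.
Top flange: 180 × 20, A = 3 600 mm², x = 90 mm, Ī = 9 720 000 mm⁴.
By symmetry the centroid is at mid-width, x̄ = 90 mm.
All pieces are centred on the vertical centroidal axis, so I = ΣĪ = 19 488 960 mm⁴.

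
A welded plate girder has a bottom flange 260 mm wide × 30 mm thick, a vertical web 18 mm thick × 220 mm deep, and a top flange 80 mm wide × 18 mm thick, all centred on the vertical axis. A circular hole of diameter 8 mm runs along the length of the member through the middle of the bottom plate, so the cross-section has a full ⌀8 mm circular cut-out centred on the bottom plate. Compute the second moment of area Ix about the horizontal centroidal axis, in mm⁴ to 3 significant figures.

Split into non-overlapping primitives; take the origin at the lower-left of the bounding box.
Bottom plate: 260 × 30, A = 7 800 mm², y = 15 mm, Ī = 585 000 mm⁴.
Web plate: 18 × 220, A = 3 960 mm², y = 140 mm, Ī = 15 972 000 mm⁴.
Top plate: 80 × 18, A = 1 440 mm², y = 259 mm, Ī = 38 880 mm⁴.
Hole (subtracted): ⌀8, A = 50.265 mm², y = 15 mm, Ī = 201.06 mm⁴.
Centroid: ȳ = ΣA·y / ΣA = 79.363 mm.
Transfer each piece to the horizontal centroidal axis using Ī + A·d² with d = y − 79.363:
  bottom plate: d = -64.363 mm → contributes +32 897 525 mm⁴
  web plate: d = 60.637 mm → contributes +30 532 176 mm⁴
  top plate: d = 179.64 mm → contributes +46 506 747 mm⁴
  hole: d = -64.363 mm → contributes −208 432 mm⁴
Total I = 109 728 016 mm⁴.

Ix ≈ 1.10 × 10⁸ mm⁴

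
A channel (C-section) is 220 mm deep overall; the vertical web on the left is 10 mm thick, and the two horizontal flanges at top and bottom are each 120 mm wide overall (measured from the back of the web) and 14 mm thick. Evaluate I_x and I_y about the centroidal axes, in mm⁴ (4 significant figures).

I_x ≈ 4.160 × 10⁷ mm⁴, I_y ≈ 7.744 × 10⁶ mm⁴

Break the section into simple shapes (no overlaps), measuring from the bottom-left corner of the bounding box.
Web: 10 × 220, A = 2 200 mm², y = 110 mm, Ī = 8 873 333 mm⁴.
Top flange (beyond web): 110 × 14, A = 1 540 mm², y = 213 mm, Ī = 25153.3 mm⁴.
Bottom flange (beyond web): 110 × 14, A = 1 540 mm², y = 7 mm, Ī = 25153.3 mm⁴.
By symmetry the centroid is at mid-height, ȳ = 110 mm.
Transfer each piece to the centroidal x-axis using Ī + A·d² with d = y − 110:
  web: d = 0 mm → contributes +8 873 333 mm⁴
  top flange (beyond web): d = 103 mm → contributes +16 363 013 mm⁴
  bottom flange (beyond web): d = -103 mm → contributes +16 363 013 mm⁴
Total I = 41 599 360 mm⁴.
For the y-axis: x̄ = 40 mm.
Repeating about the centroidal y-axis gives I_y = 7 744 000 mm⁴.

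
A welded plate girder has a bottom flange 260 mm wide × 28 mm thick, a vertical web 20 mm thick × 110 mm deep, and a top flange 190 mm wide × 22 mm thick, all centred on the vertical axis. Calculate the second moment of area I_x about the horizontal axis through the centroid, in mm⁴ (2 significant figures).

I_x ≈ 5.2 × 10⁷ mm⁴

Decompose the section into non-overlapping parts with the origin at the bottom-left of its bounding rectangle.
Bottom plate: 260 × 28, A = 7 280 mm², y = 14 mm, Ī = 475 627 mm⁴.
Web plate: 20 × 110, A = 2 200 mm², y = 83 mm, Ī = 2 218 333 mm⁴.
Top plate: 190 × 22, A = 4 180 mm², y = 149 mm, Ī = 168 593 mm⁴.
Centroid: ȳ = ΣA·y / ΣA = 66.42 mm.
Transfer each piece to the horizontal axis through the centroid using Ī + A·d² with d = y − 66.42:
  bottom plate: d = -52.42 mm → contributes +20 482 413 mm⁴
  web plate: d = 16.58 mm → contributes +2 822 877 mm⁴
  top plate: d = 82.58 mm → contributes +28 671 758 mm⁴
Total I = 51 977 048 mm⁴.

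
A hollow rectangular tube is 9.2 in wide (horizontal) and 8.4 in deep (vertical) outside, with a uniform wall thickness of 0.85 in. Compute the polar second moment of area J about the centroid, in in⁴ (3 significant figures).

Break the section into simple shapes (no overlaps), measuring from the bottom-left corner of the bounding box.
Outer rectangle: 9.2 × 8.4, A = 77.28 in², y = 4.2 in, Ī = 454.41 in⁴.
Inner void (subtracted): 7.5 × 6.7, A = 50.25 in², y = 4.2 in, Ī = 187.98 in⁴.
By symmetry the centroid is at mid-height, ȳ = 4.2 in.
All pieces are centred on the centroidal x-axis, so I = ΣĪ (holes subtracted) = 266.43 in⁴.
Repeating about the centroidal y-axis gives I_y = 309.53 in⁴.
Polar second moment: J = I_x + I_y = 575.96 in⁴.

J ≈ 576 in⁴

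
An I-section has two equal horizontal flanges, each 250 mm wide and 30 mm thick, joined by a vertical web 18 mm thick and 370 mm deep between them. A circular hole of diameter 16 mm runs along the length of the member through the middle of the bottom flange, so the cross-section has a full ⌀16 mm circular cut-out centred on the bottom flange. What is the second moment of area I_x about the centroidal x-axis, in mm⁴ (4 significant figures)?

Break the section into simple shapes (no overlaps), measuring from the bottom-left corner of the bounding box.
Bottom flange: 250 × 30, A = 7 500 mm², y = 15 mm, Ī = 562 500 mm⁴.
Web: 18 × 370, A = 6 660 mm², y = 215 mm, Ī = 75 979 500 mm⁴.
Top flange: 250 × 30, A = 7 500 mm², y = 415 mm, Ī = 562 500 mm⁴.
Hole (subtracted): ⌀16, A = 201.062 mm², y = 15 mm, Ī = 3216.99 mm⁴.
Centroid: ȳ = ΣA·y / ΣA = 216.874 mm.
Transfer each piece to the centroidal x-axis using Ī + A·d² with d = y − 216.874:
  bottom flange: d = -201.874 mm → contributes +306 210 604 mm⁴
  web: d = -1.87392 mm → contributes +76 002 887 mm⁴
  top flange: d = 198.126 mm → contributes +294 967 070 mm⁴
  hole: d = -201.874 mm → contributes −8 197 110 mm⁴
Total I = 668 983 451 mm⁴.

I_x ≈ 6.690 × 10⁸ mm⁴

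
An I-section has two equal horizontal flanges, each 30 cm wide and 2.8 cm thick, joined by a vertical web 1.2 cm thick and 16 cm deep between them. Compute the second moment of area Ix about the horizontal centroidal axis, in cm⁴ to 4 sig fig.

Ix ≈ 1.536 × 10⁴ cm⁴

Break the section into simple shapes (no overlaps), measuring from the bottom-left corner of the bounding box.
Bottom flange: 30 × 2.8, A = 84 cm², y = 1.4 cm, Ī = 54.88 cm⁴.
Web: 1.2 × 16, A = 19.2 cm², y = 10.8 cm, Ī = 409.6 cm⁴.
Top flange: 30 × 2.8, A = 84 cm², y = 20.2 cm, Ī = 54.88 cm⁴.
By symmetry the centroid is at mid-height, ȳ = 10.8 cm.
Transfer each piece to the horizontal centroidal axis using Ī + A·d² with d = y − 10.8:
  bottom flange: d = -9.4 cm → contributes +7477.12 cm⁴
  web: d = 0 cm → contributes +409.6 cm⁴
  top flange: d = 9.4 cm → contributes +7477.12 cm⁴
Total I = 15363.8 cm⁴.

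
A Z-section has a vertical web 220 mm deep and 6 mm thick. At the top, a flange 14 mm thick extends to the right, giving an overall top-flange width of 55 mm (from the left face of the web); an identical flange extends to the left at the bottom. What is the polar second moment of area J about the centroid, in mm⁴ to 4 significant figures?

Break the section into simple shapes (no overlaps), measuring from the bottom-left corner of the bounding box.
Web: 6 × 220, A = 1 320 mm², y = 110 mm, Ī = 5 324 000 mm⁴.
Top flange (beyond web): 49 × 14, A = 686 mm², y = 213 mm, Ī = 11204.7 mm⁴.
Bottom flange (beyond web): 49 × 14, A = 686 mm², y = 7 mm, Ī = 11204.7 mm⁴.
Centroid: ȳ = ΣA·y / ΣA = 110 mm.
Transfer each piece to the centroidal x-axis using Ī + A·d² with d = y − 110:
  web: d = 0 mm → contributes +5 324 000 mm⁴
  top flange (beyond web): d = 103 mm → contributes +7 288 979 mm⁴
  bottom flange (beyond web): d = -103 mm → contributes +7 288 979 mm⁴
Total I = 19 901 957 mm⁴.
For the y-axis: x̄ = 52 mm.
Repeating about the centroidal y-axis gives I_y = 1 316 049 mm⁴.
Polar second moment: J = I_x + I_y = 21 218 007 mm⁴.

J ≈ 2.122 × 10⁷ mm⁴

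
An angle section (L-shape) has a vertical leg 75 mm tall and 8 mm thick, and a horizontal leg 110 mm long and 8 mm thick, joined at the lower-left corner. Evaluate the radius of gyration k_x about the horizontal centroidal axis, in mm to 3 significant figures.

k_x ≈ 21.8 mm

Decompose the section into non-overlapping parts with the origin at the bottom-left of its bounding rectangle.
Vertical leg: 8 × 75, A = 600 mm², y = 37.5 mm, Ī = 281 250 mm⁴.
Horizontal leg (remainder): 102 × 8, A = 816 mm², y = 4 mm, Ī = 4 352 mm⁴.
Centroid: ȳ = ΣA·y / ΣA = 18.195 mm.
Transfer each piece to the horizontal centroidal axis using Ī + A·d² with d = y − 18.195:
  vertical leg: d = 19.305 mm → contributes +504 862 mm⁴
  horizontal leg (remainder): d = -14.195 mm → contributes +168 772 mm⁴
Total I = 673 634 mm⁴.
Radius of gyration: k = √(I/A) = √(673 634 / 1 416) = 21.811 mm.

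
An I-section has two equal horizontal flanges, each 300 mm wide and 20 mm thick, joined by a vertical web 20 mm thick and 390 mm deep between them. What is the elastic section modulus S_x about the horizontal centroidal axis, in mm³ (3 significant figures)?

Split into non-overlapping primitives; take the origin at the lower-left of the bounding box.
Bottom flange: 300 × 20, A = 6 000 mm², y = 10 mm, Ī = 200 000 mm⁴.
Web: 20 × 390, A = 7 800 mm², y = 215 mm, Ī = 98 865 000 mm⁴.
Top flange: 300 × 20, A = 6 000 mm², y = 420 mm, Ī = 200 000 mm⁴.
By symmetry the centroid is at mid-height, ȳ = 215 mm.
Transfer each piece to the horizontal centroidal axis using Ī + A·d² with d = y − 215:
  bottom flange: d = -205 mm → contributes +252 350 000 mm⁴
  web: d = 0 mm → contributes +98 865 000 mm⁴
  top flange: d = 205 mm → contributes +252 350 000 mm⁴
Total I = 603 565 000 mm⁴.
Extreme fibre distance c = 215 mm; S = I/c = 2 807 279 mm³.

S_x ≈ 2.81 × 10⁶ mm³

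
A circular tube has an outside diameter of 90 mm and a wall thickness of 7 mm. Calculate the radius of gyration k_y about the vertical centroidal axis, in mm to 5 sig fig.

k_y ≈ 29.449 mm

Split into non-overlapping primitives; take the origin at the lower-left of the bounding box.
Outer circle: ⌀90, A = 6361.725 mm², x = 45 mm, Ī = 3 220 623 mm⁴.
Bore (subtracted): ⌀76, A = 4536.46 mm², x = 45 mm, Ī = 1 637 662 mm⁴.
By symmetry the centroid is at mid-width, x̄ = 45 mm.
All pieces are centred on the vertical centroidal axis, so I = ΣĪ (holes subtracted) = 1 582 961 mm⁴.
Radius of gyration: k = √(I/A) = √(1 582 961 / 1825.265) = 29.44911 mm.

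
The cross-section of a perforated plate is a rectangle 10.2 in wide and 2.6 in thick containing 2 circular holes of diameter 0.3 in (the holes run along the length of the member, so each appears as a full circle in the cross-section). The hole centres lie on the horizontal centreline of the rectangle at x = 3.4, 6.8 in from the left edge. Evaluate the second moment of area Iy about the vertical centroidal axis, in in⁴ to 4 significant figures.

Split into non-overlapping primitives; take the origin at the lower-left of the bounding box.
Plate: 10.2 × 2.6, A = 26.52 in², x = 5.1 in, Ī = 229.928 in⁴.
Hole 1 (subtracted): ⌀0.3, A = 0.0706858 in², x = 3.4 in, Ī = 0.000397608 in⁴.
Hole 2 (subtracted): ⌀0.3, A = 0.0706858 in², x = 6.8 in, Ī = 0.000397608 in⁴.
By symmetry the centroid is at mid-width, x̄ = 5.1 in.
Transfer each piece to the vertical centroidal axis using Ī + A·d² with d = x − 5.1:
  plate: d = 0 in → contributes +229.928 in⁴
  hole 1: d = -1.7 in → contributes −0.20468 in⁴
  hole 2: d = 1.7 in → contributes −0.20468 in⁴
Total I = 229.519 in⁴.

Iy ≈ 229.5 in⁴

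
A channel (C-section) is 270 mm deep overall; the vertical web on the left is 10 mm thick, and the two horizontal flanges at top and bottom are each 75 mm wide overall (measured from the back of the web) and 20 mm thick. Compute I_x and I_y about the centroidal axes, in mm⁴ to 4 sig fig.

I_x ≈ 5.711 × 10⁷ mm⁴, I_y ≈ 2.801 × 10⁶ mm⁴

Break the section into simple shapes (no overlaps), measuring from the bottom-left corner of the bounding box.
Web: 10 × 270, A = 2 700 mm², y = 135 mm, Ī = 16 402 500 mm⁴.
Top flange (beyond web): 65 × 20, A = 1 300 mm², y = 260 mm, Ī = 43333.3 mm⁴.
Bottom flange (beyond web): 65 × 20, A = 1 300 mm², y = 10 mm, Ī = 43333.3 mm⁴.
By symmetry the centroid is at mid-height, ȳ = 135 mm.
Transfer each piece to the centroidal x-axis using Ī + A·d² with d = y − 135:
  web: d = 0 mm → contributes +16 402 500 mm⁴
  top flange (beyond web): d = 125 mm → contributes +20 355 833 mm⁴
  bottom flange (beyond web): d = -125 mm → contributes +20 355 833 mm⁴
Total I = 57 114 167 mm⁴.
For the y-axis: x̄ = 23.3962 mm.
Repeating about the centroidal y-axis gives I_y = 2 800 535 mm⁴.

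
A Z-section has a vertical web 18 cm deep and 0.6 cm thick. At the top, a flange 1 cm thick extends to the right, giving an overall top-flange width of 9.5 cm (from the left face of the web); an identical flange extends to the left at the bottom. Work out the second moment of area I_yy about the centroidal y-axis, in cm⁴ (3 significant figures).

Split into non-overlapping primitives; take the origin at the lower-left of the bounding box.
Web: 0.6 × 18, A = 10.8 cm², x = 9.2 cm, Ī = 0.324 cm⁴.
Top flange (beyond web): 8.9 × 1, A = 8.9 cm², x = 13.95 cm, Ī = 58.747 cm⁴.
Bottom flange (beyond web): 8.9 × 1, A = 8.9 cm², x = 4.45 cm, Ī = 58.747 cm⁴.
Centroid: x̄ = ΣA·x / ΣA = 9.2 cm.
Transfer each piece to the centroidal y-axis using Ī + A·d² with d = x − 9.2:
  web: d = 0 cm → contributes +0.324 cm⁴
  top flange (beyond web): d = 4.75 cm → contributes +259.55 cm⁴
  bottom flange (beyond web): d = -4.75 cm → contributes +259.55 cm⁴
Total I = 519.43 cm⁴.

I_yy ≈ 519 cm⁴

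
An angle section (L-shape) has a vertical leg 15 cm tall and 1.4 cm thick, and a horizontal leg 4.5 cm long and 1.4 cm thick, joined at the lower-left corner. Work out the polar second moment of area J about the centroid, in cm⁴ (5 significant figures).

Treat the section as a set of non-overlapping primitives; coordinates are from the bounding-box lower-left.
Vertical leg: 1.4 × 15, A = 21 cm², y = 7.5 cm, Ī = 393.75 cm⁴.
Horizontal leg (remainder): 3.1 × 1.4, A = 4.34 cm², y = 0.7 cm, Ī = 0.7088667 cm⁴.
Centroid: ȳ = ΣA·y / ΣA = 6.335359 cm.
Transfer each piece to the centroidal x-axis using Ī + A·d² with d = y − 6.335359:
  vertical leg: d = 1.164641 cm → contributes +422.2342 cm⁴
  horizontal leg (remainder): d = -5.635359 cm → contributes +138.5354 cm⁴
Total I = 560.7696 cm⁴.
For the y-axis: x̄ = 1.085359 cm.
Repeating about the centroidal y-axis gives I_y = 25.11383 cm⁴.
Polar second moment: J = I_x + I_y = 585.8834 cm⁴.

J ≈ 585.88 cm⁴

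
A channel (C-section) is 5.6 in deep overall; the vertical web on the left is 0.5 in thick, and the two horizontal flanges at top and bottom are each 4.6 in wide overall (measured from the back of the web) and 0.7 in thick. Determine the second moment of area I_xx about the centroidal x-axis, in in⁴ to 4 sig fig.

Treat the section as a set of non-overlapping primitives; coordinates are from the bounding-box lower-left.
Web: 0.5 × 5.6, A = 2.8 in², y = 2.8 in, Ī = 7.31733 in⁴.
Top flange (beyond web): 4.1 × 0.7, A = 2.87 in², y = 5.25 in, Ī = 0.117192 in⁴.
Bottom flange (beyond web): 4.1 × 0.7, A = 2.87 in², y = 0.35 in, Ī = 0.117192 in⁴.
By symmetry the centroid is at mid-height, ȳ = 2.8 in.
Transfer each piece to the centroidal x-axis using Ī + A·d² with d = y − 2.8:
  web: d = 0 in → contributes +7.31733 in⁴
  top flange (beyond web): d = 2.45 in → contributes +17.3444 in⁴
  bottom flange (beyond web): d = -2.45 in → contributes +17.3444 in⁴
Total I = 42.0061 in⁴.

I_xx ≈ 42.01 in⁴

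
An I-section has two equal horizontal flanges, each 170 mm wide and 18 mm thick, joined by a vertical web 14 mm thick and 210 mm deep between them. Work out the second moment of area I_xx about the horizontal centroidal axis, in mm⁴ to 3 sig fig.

Break the section into simple shapes (no overlaps), measuring from the bottom-left corner of the bounding box.
Bottom flange: 170 × 18, A = 3 060 mm², y = 9 mm, Ī = 82 620 mm⁴.
Web: 14 × 210, A = 2 940 mm², y = 123 mm, Ī = 10 804 500 mm⁴.
Top flange: 170 × 18, A = 3 060 mm², y = 237 mm, Ī = 82 620 mm⁴.
By symmetry the centroid is at mid-height, ȳ = 123 mm.
Transfer each piece to the horizontal centroidal axis using Ī + A·d² with d = y − 123:
  bottom flange: d = -114 mm → contributes +39 850 380 mm⁴
  web: d = 0 mm → contributes +10 804 500 mm⁴
  top flange: d = 114 mm → contributes +39 850 380 mm⁴
Total I = 90 505 260 mm⁴.

I_xx ≈ 9.05 × 10⁷ mm⁴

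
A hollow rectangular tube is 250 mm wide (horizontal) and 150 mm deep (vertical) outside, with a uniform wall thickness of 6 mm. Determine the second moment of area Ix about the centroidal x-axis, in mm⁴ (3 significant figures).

Ix ≈ 1.82 × 10⁷ mm⁴

Decompose the section into non-overlapping parts with the origin at the bottom-left of its bounding rectangle.
Outer rectangle: 250 × 150, A = 37 500 mm², y = 75 mm, Ī = 70 312 500 mm⁴.
Inner void (subtracted): 238 × 138, A = 32 844 mm², y = 75 mm, Ī = 52 123 428 mm⁴.
By symmetry the centroid is at mid-height, ȳ = 75 mm.
All pieces are centred on the centroidal x-axis, so I = ΣĪ (holes subtracted) = 18 189 072 mm⁴.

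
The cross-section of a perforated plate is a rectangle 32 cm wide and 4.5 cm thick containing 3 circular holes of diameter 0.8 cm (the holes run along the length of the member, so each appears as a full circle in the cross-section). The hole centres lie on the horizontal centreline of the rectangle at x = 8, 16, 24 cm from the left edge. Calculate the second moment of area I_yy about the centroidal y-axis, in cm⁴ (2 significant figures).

Split into non-overlapping primitives; take the origin at the lower-left of the bounding box.
Plate: 32 × 4.5, A = 144 cm², x = 16 cm, Ī = 12 288 cm⁴.
Hole 1 (subtracted): ⌀0.8, A = 0.5027 cm², x = 8 cm, Ī = 0.02011 cm⁴.
Hole 2 (subtracted): ⌀0.8, A = 0.5027 cm², x = 16 cm, Ī = 0.02011 cm⁴.
Hole 3 (subtracted): ⌀0.8, A = 0.5027 cm², x = 24 cm, Ī = 0.02011 cm⁴.
By symmetry the centroid is at mid-width, x̄ = 16 cm.
Transfer each piece to the centroidal y-axis using Ī + A·d² with d = x − 16:
  plate: d = 0 cm → contributes +12 288 cm⁴
  hole 1: d = -8 cm → contributes −32.19 cm⁴
  hole 2: d = 0 cm → contributes −0.02011 cm⁴
  hole 3: d = 8 cm → contributes −32.19 cm⁴
Total I = 12 224 cm⁴.

I_yy ≈ 1.2 × 10⁴ cm⁴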